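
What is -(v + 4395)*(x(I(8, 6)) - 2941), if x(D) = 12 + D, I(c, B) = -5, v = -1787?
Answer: 7651872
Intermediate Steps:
-(v + 4395)*(x(I(8, 6)) - 2941) = -(-1787 + 4395)*((12 - 5) - 2941) = -2608*(7 - 2941) = -2608*(-2934) = -1*(-7651872) = 7651872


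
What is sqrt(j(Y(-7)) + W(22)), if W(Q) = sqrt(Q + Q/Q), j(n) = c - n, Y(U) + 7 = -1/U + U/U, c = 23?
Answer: sqrt(1414 + 49*sqrt(23))/7 ≈ 5.8011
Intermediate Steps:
Y(U) = -6 - 1/U (Y(U) = -7 + (-1/U + U/U) = -7 + (-1/U + 1) = -7 + (1 - 1/U) = -6 - 1/U)
j(n) = 23 - n
W(Q) = sqrt(1 + Q) (W(Q) = sqrt(Q + 1) = sqrt(1 + Q))
sqrt(j(Y(-7)) + W(22)) = sqrt((23 - (-6 - 1/(-7))) + sqrt(1 + 22)) = sqrt((23 - (-6 - 1*(-1/7))) + sqrt(23)) = sqrt((23 - (-6 + 1/7)) + sqrt(23)) = sqrt((23 - 1*(-41/7)) + sqrt(23)) = sqrt((23 + 41/7) + sqrt(23)) = sqrt(202/7 + sqrt(23))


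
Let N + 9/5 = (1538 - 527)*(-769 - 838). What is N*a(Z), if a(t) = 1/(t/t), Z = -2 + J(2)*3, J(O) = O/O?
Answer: -8123394/5 ≈ -1.6247e+6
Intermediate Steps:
J(O) = 1
Z = 1 (Z = -2 + 1*3 = -2 + 3 = 1)
N = -8123394/5 (N = -9/5 + (1538 - 527)*(-769 - 838) = -9/5 + 1011*(-1607) = -9/5 - 1624677 = -8123394/5 ≈ -1.6247e+6)
a(t) = 1 (a(t) = 1/1 = 1)
N*a(Z) = -8123394/5*1 = -8123394/5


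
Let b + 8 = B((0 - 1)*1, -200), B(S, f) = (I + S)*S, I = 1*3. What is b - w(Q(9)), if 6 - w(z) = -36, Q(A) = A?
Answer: -52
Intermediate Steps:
I = 3
w(z) = 42 (w(z) = 6 - 1*(-36) = 6 + 36 = 42)
B(S, f) = S*(3 + S) (B(S, f) = (3 + S)*S = S*(3 + S))
b = -10 (b = -8 + ((0 - 1)*1)*(3 + (0 - 1)*1) = -8 + (-1*1)*(3 - 1*1) = -8 - (3 - 1) = -8 - 1*2 = -8 - 2 = -10)
b - w(Q(9)) = -10 - 1*42 = -10 - 42 = -52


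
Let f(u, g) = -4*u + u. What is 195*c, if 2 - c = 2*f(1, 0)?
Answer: 1560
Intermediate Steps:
f(u, g) = -3*u
c = 8 (c = 2 - 2*(-3*1) = 2 - 2*(-3) = 2 - 1*(-6) = 2 + 6 = 8)
195*c = 195*8 = 1560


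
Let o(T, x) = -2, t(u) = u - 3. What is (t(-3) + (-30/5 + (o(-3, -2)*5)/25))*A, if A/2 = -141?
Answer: 17484/5 ≈ 3496.8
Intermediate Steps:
t(u) = -3 + u
A = -282 (A = 2*(-141) = -282)
(t(-3) + (-30/5 + (o(-3, -2)*5)/25))*A = ((-3 - 3) + (-30/5 - 2*5/25))*(-282) = (-6 + (-30*⅕ - 10*1/25))*(-282) = (-6 + (-6 - ⅖))*(-282) = (-6 - 32/5)*(-282) = -62/5*(-282) = 17484/5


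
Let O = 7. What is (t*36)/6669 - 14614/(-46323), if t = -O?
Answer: 3177310/11441781 ≈ 0.27769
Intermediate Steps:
t = -7 (t = -1*7 = -7)
(t*36)/6669 - 14614/(-46323) = -7*36/6669 - 14614/(-46323) = -252*1/6669 - 14614*(-1/46323) = -28/741 + 14614/46323 = 3177310/11441781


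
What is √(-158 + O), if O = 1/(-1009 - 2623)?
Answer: I*√130265539/908 ≈ 12.57*I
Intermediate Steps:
O = -1/3632 (O = 1/(-3632) = -1/3632 ≈ -0.00027533)
√(-158 + O) = √(-158 - 1/3632) = √(-573857/3632) = I*√130265539/908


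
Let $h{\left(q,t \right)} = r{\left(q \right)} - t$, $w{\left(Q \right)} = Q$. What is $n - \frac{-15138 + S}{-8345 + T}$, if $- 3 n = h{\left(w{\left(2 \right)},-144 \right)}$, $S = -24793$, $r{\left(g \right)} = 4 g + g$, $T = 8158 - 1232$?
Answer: $- \frac{37591}{473} \approx -79.474$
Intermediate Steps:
$T = 6926$ ($T = 8158 - 1232 = 6926$)
$r{\left(g \right)} = 5 g$
$h{\left(q,t \right)} = - t + 5 q$ ($h{\left(q,t \right)} = 5 q - t = - t + 5 q$)
$n = - \frac{154}{3}$ ($n = - \frac{\left(-1\right) \left(-144\right) + 5 \cdot 2}{3} = - \frac{144 + 10}{3} = \left(- \frac{1}{3}\right) 154 = - \frac{154}{3} \approx -51.333$)
$n - \frac{-15138 + S}{-8345 + T} = - \frac{154}{3} - \frac{-15138 - 24793}{-8345 + 6926} = - \frac{154}{3} - - \frac{39931}{-1419} = - \frac{154}{3} - \left(-39931\right) \left(- \frac{1}{1419}\right) = - \frac{154}{3} - \frac{39931}{1419} = - \frac{37591}{473}$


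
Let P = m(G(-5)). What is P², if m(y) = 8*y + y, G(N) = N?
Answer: 2025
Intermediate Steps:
m(y) = 9*y
P = -45 (P = 9*(-5) = -45)
P² = (-45)² = 2025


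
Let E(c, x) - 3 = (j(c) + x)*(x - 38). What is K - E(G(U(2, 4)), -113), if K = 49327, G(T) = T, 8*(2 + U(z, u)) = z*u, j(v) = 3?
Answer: 32714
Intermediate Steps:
U(z, u) = -2 + u*z/8 (U(z, u) = -2 + (z*u)/8 = -2 + (u*z)/8 = -2 + u*z/8)
E(c, x) = 3 + (-38 + x)*(3 + x) (E(c, x) = 3 + (3 + x)*(x - 38) = 3 + (3 + x)*(-38 + x) = 3 + (-38 + x)*(3 + x))
K - E(G(U(2, 4)), -113) = 49327 - (-111 + (-113)**2 - 35*(-113)) = 49327 - (-111 + 12769 + 3955) = 49327 - 1*16613 = 49327 - 16613 = 32714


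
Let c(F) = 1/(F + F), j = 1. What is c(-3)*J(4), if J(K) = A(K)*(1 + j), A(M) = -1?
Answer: ⅓ ≈ 0.33333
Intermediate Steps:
J(K) = -2 (J(K) = -(1 + 1) = -1*2 = -2)
c(F) = 1/(2*F)
c(-3)*J(4) = ((½)/(-3))*(-2) = ((½)*(-⅓))*(-2) = -⅙*(-2) = ⅓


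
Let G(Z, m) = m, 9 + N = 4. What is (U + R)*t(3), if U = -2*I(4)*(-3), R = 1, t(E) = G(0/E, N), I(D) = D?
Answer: -125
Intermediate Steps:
N = -5 (N = -9 + 4 = -5)
t(E) = -5
U = 24 (U = -2*4*(-3) = -8*(-3) = 24)
(U + R)*t(3) = (24 + 1)*(-5) = 25*(-5) = -125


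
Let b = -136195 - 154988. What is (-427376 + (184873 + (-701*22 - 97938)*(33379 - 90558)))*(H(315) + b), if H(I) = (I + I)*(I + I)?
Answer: 685212023312829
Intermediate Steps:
H(I) = 4*I² (H(I) = (2*I)*(2*I) = 4*I²)
b = -291183
(-427376 + (184873 + (-701*22 - 97938)*(33379 - 90558)))*(H(315) + b) = (-427376 + (184873 + (-701*22 - 97938)*(33379 - 90558)))*(4*315² - 291183) = (-427376 + (184873 + (-15422 - 97938)*(-57179)))*(4*99225 - 291183) = (-427376 + (184873 - 113360*(-57179)))*(396900 - 291183) = (-427376 + (184873 + 6481811440))*105717 = (-427376 + 6481996313)*105717 = 6481568937*105717 = 685212023312829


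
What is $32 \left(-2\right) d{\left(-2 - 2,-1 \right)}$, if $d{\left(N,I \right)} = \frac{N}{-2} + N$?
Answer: $128$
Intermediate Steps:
$d{\left(N,I \right)} = \frac{N}{2}$ ($d{\left(N,I \right)} = N \left(- \frac{1}{2}\right) + N = - \frac{N}{2} + N = \frac{N}{2}$)
$32 \left(-2\right) d{\left(-2 - 2,-1 \right)} = 32 \left(-2\right) \frac{-2 - 2}{2} = - 64 \frac{-2 - 2}{2} = - 64 \cdot \frac{1}{2} \left(-4\right) = \left(-64\right) \left(-2\right) = 128$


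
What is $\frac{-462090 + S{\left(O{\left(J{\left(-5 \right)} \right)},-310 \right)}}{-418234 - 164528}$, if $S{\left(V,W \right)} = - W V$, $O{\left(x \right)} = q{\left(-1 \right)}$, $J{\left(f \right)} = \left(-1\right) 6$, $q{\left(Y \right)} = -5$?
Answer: $\frac{231820}{291381} \approx 0.79559$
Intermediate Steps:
$J{\left(f \right)} = -6$
$O{\left(x \right)} = -5$
$S{\left(V,W \right)} = - V W$
$\frac{-462090 + S{\left(O{\left(J{\left(-5 \right)} \right)},-310 \right)}}{-418234 - 164528} = \frac{-462090 - \left(-5\right) \left(-310\right)}{-418234 - 164528} = \frac{-462090 - 1550}{-582762} = \left(-463640\right) \left(- \frac{1}{582762}\right) = \frac{231820}{291381}$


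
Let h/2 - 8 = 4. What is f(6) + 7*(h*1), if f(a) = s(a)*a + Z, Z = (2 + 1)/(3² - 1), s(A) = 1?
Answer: 1395/8 ≈ 174.38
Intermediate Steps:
h = 24 (h = 16 + 2*4 = 16 + 8 = 24)
Z = 3/8 (Z = 3/(9 - 1) = 3/8 ≈ 0.37500)
f(a) = 3/8 + a (f(a) = 1*a + 3/8 = a + 3/8 = 3/8 + a)
f(6) + 7*(h*1) = (3/8 + 6) + 7*(24*1) = 51/8 + 7*24 = 51/8 + 168 = 1395/8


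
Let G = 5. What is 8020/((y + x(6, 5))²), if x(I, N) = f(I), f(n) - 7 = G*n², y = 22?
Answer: 8020/43681 ≈ 0.18360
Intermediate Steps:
f(n) = 7 + 5*n²
x(I, N) = 7 + 5*I²
8020/((y + x(6, 5))²) = 8020/((22 + (7 + 5*6²))²) = 8020/((22 + (7 + 5*36))²) = 8020/((22 + (7 + 180))²) = 8020/((22 + 187)²) = 8020/(209²) = 8020/43681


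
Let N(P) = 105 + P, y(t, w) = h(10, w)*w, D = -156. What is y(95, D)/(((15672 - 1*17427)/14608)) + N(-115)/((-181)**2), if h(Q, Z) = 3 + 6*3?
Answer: 13400035114/491415 ≈ 27268.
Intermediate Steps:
h(Q, Z) = 21 (h(Q, Z) = 3 + 18 = 21)
y(t, w) = 21*w
y(95, D)/(((15672 - 1*17427)/14608)) + N(-115)/((-181)**2) = (21*(-156))/(((15672 - 1*17427)/14608)) + (105 - 115)/((-181)**2) = -3276*14608/(15672 - 17427) - 10/32761 = -3276/((-1755*1/14608)) - 10*1/32761 = -3276/(-1755/14608) - 10/32761 = -3276*(-14608/1755) - 10/32761 = 409024/15 - 10/32761 = 13400035114/491415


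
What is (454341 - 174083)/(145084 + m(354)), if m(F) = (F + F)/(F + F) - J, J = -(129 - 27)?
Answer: 280258/145187 ≈ 1.9303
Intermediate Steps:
J = -102 (J = -1*102 = -102)
m(F) = 103 (m(F) = (F + F)/(F + F) - 1*(-102) = (2*F)/((2*F)) + 102 = (2*F)*(1/(2*F)) + 102 = 1 + 102 = 103)
(454341 - 174083)/(145084 + m(354)) = (454341 - 174083)/(145084 + 103) = 280258/145187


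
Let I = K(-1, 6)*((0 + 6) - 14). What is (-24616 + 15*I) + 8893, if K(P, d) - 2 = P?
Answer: -15843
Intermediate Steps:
K(P, d) = 2 + P
I = -8 (I = (2 - 1)*((0 + 6) - 14) = 1*(6 - 14) = 1*(-8) = -8)
(-24616 + 15*I) + 8893 = (-24616 + 15*(-8)) + 8893 = (-24616 - 120) + 8893 = -24736 + 8893 = -15843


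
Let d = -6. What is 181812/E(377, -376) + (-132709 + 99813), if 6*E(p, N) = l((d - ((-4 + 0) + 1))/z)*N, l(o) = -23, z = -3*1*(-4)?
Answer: -35424217/1081 ≈ -32770.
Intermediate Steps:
z = 12 (z = -3*(-4) = 12)
E(p, N) = -23*N/6 (E(p, N) = (-23*N)/6 = -23*N/6)
181812/E(377, -376) + (-132709 + 99813) = 181812/((-23/6*(-376))) + (-132709 + 99813) = 181812/(4324/3) - 32896 = 181812*(3/4324) - 32896 = 136359/1081 - 32896 = -35424217/1081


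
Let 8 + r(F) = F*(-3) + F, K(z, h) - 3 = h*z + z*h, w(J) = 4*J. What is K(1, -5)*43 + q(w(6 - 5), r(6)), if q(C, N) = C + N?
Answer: -317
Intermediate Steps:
K(z, h) = 3 + 2*h*z (K(z, h) = 3 + (h*z + z*h) = 3 + (h*z + h*z) = 3 + 2*h*z)
r(F) = -8 - 2*F (r(F) = -8 + (F*(-3) + F) = -8 + (-3*F + F) = -8 - 2*F)
K(1, -5)*43 + q(w(6 - 5), r(6)) = (3 + 2*(-5)*1)*43 + (4*(6 - 5) + (-8 - 2*6)) = (3 - 10)*43 + (4*1 + (-8 - 12)) = -7*43 + (4 - 20) = -301 - 16 = -317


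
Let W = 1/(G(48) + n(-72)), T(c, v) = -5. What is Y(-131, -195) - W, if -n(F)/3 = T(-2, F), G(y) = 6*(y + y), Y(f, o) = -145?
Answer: -85696/591 ≈ -145.00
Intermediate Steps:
G(y) = 12*y (G(y) = 6*(2*y) = 12*y)
n(F) = 15 (n(F) = -3*(-5) = 15)
W = 1/591 (W = 1/(12*48 + 15) = 1/(576 + 15) = 1/591 ≈ 0.0016920)
Y(-131, -195) - W = -145 - 1*1/591 = -145 - 1/591 = -85696/591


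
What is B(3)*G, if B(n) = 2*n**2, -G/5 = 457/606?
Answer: -6855/101 ≈ -67.871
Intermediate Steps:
G = -2285/606 ≈ -3.7706
B(3)*G = (2*3**2)*(-2285/606) = (2*9)*(-2285/606) = 18*(-2285/606) = -6855/101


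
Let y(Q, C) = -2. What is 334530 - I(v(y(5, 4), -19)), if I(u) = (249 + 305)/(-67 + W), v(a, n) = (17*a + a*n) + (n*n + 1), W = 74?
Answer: 2341156/7 ≈ 3.3445e+5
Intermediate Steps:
v(a, n) = 1 + n² + 17*a + a*n (v(a, n) = (17*a + a*n) + (n² + 1) = (17*a + a*n) + (1 + n²) = 1 + n² + 17*a + a*n)
I(u) = 554/7 (I(u) = (249 + 305)/(-67 + 74) = 554/7)
334530 - I(v(y(5, 4), -19)) = 334530 - 1*554/7 = 334530 - 554/7 = 2341156/7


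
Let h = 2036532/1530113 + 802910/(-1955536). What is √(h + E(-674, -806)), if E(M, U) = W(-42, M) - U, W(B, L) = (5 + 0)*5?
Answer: √465522229835604622523218090/748047763892 ≈ 28.843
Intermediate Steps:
W(B, L) = 25 (W(B, L) = 5*5 = 25)
E(M, U) = 25 - U
h = 1376984306161/1496095527784 (h = 2036532*(1/1530113) + 802910*(-1/1955536) = 2036532/1530113 - 401455/977768 = 1376984306161/1496095527784 ≈ 0.92039)
√(h + E(-674, -806)) = √(1376984306161/1496095527784 + (25 - 1*(-806))) = √(1376984306161/1496095527784 + (25 + 806)) = √(1376984306161/1496095527784 + 831) = √(1244632367894665/1496095527784) = √465522229835604622523218090/748047763892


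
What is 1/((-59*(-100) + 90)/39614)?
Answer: 19807/2995 ≈ 6.6134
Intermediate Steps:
1/((-59*(-100) + 90)/39614) = 1/((5900 + 90)*(1/39614)) = 1/(5990*(1/39614)) = 1/(2995/19807) = 19807/2995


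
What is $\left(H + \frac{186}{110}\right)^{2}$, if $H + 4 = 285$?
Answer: $\frac{241740304}{3025} \approx 79914.0$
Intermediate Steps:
$H = 281$ ($H = -4 + 285 = 281$)
$\left(H + \frac{186}{110}\right)^{2} = \left(281 + \frac{186}{110}\right)^{2} = \left(281 + 186 \cdot \frac{1}{110}\right)^{2} = \left(281 + \frac{93}{55}\right)^{2} = \left(\frac{15548}{55}\right)^{2} = \frac{241740304}{3025}$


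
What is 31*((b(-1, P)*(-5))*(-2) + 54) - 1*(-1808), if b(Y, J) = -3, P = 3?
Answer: 2552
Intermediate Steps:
31*((b(-1, P)*(-5))*(-2) + 54) - 1*(-1808) = 31*(-3*(-5)*(-2) + 54) - 1*(-1808) = 31*(15*(-2) + 54) + 1808 = 31*(-30 + 54) + 1808 = 31*24 + 1808 = 744 + 1808 = 2552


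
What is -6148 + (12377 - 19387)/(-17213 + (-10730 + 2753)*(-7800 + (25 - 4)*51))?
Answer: -32990180997/5366002 ≈ -6148.0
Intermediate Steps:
-6148 + (12377 - 19387)/(-17213 + (-10730 + 2753)*(-7800 + (25 - 4)*51)) = -6148 - 7010/(-17213 - 7977*(-7800 + 21*51)) = -6148 - 7010/(-17213 - 7977*(-7800 + 1071)) = -6148 - 7010/(-17213 - 7977*(-6729)) = -6148 - 7010/(-17213 + 53677233) = -6148 - 7010/53660020 = -6148 - 7010*1/53660020 = -6148 - 701/5366002 = -32990180997/5366002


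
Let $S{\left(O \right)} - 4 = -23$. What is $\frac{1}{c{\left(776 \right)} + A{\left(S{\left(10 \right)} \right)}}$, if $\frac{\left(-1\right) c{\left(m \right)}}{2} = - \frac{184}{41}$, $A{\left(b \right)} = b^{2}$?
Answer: $\frac{41}{15169} \approx 0.0027029$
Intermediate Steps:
$S{\left(O \right)} = -19$ ($S{\left(O \right)} = 4 - 23 = -19$)
$c{\left(m \right)} = \frac{368}{41}$ ($c{\left(m \right)} = - 2 \left(- \frac{184}{41}\right) = - 2 \left(\left(-184\right) \frac{1}{41}\right) = \left(-2\right) \left(- \frac{184}{41}\right) = \frac{368}{41}$)
$\frac{1}{c{\left(776 \right)} + A{\left(S{\left(10 \right)} \right)}} = \frac{1}{\frac{368}{41} + \left(-19\right)^{2}} = \frac{1}{\frac{368}{41} + 361} = \frac{1}{\frac{15169}{41}} = \frac{41}{15169}$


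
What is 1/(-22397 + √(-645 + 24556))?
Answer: -22397/501601698 - √23911/501601698 ≈ -4.4959e-5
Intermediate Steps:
1/(-22397 + √(-645 + 24556)) = 1/(-22397 + √23911)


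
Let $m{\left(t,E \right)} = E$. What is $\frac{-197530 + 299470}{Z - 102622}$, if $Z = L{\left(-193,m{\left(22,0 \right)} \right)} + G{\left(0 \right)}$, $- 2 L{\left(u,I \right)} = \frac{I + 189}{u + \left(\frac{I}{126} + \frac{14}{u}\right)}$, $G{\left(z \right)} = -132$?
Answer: $- \frac{2532393480}{2552602709} \approx -0.99208$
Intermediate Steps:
$L{\left(u,I \right)} = - \frac{189 + I}{2 \left(u + \frac{14}{u} + \frac{I}{126}\right)}$ ($L{\left(u,I \right)} = - \frac{\left(I + 189\right) \frac{1}{u + \left(\frac{I}{126} + \frac{14}{u}\right)}}{2} = - \frac{\left(189 + I\right) \frac{1}{u + \left(I \frac{1}{126} + \frac{14}{u}\right)}}{2} = - \frac{\left(189 + I\right) \frac{1}{u + \left(\frac{I}{126} + \frac{14}{u}\right)}}{2} = - \frac{\left(189 + I\right) \frac{1}{u + \left(\frac{14}{u} + \frac{I}{126}\right)}}{2} = - \frac{\left(189 + I\right) \frac{1}{u + \frac{14}{u} + \frac{I}{126}}}{2} = - \frac{\frac{1}{u + \frac{14}{u} + \frac{I}{126}} \left(189 + I\right)}{2} = - \frac{189 + I}{2 \left(u + \frac{14}{u} + \frac{I}{126}\right)}$)
$Z = - \frac{3266985}{24842}$ ($Z = \left(-63\right) \left(-193\right) \frac{1}{1764 + 126 \left(-193\right)^{2} + 0 \left(-193\right)} \left(189 + 0\right) - 132 = \left(-63\right) \left(-193\right) \frac{1}{1764 + 126 \cdot 37249 + 0} \cdot 189 - 132 = \left(-63\right) \left(-193\right) \frac{1}{1764 + 4693374 + 0} \cdot 189 - 132 = \left(-63\right) \left(-193\right) \frac{1}{4695138} \cdot 189 - 132 = \frac{12159}{24842} - 132 = - \frac{3266985}{24842} \approx -131.51$)
$\frac{-197530 + 299470}{Z - 102622} = \frac{-197530 + 299470}{- \frac{3266985}{24842} - 102622} = \frac{101940}{- \frac{2552602709}{24842}} = 101940 \left(- \frac{24842}{2552602709}\right) = - \frac{2532393480}{2552602709}$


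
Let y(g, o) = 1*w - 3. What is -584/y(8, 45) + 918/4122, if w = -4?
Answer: 134093/1603 ≈ 83.651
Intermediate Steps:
y(g, o) = -7 (y(g, o) = 1*(-4) - 3 = -4 - 3 = -7)
-584/y(8, 45) + 918/4122 = -584/(-7) + 918/4122 = -584*(-⅐) + 918*(1/4122) = 584/7 + 51/229 = 134093/1603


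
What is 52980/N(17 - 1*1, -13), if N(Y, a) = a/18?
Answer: -953640/13 ≈ -73357.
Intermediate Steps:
N(Y, a) = a/18 (N(Y, a) = a*(1/18) = a/18)
52980/N(17 - 1*1, -13) = 52980/(((1/18)*(-13))) = 52980/(-13/18) = 52980*(-18/13) = -953640/13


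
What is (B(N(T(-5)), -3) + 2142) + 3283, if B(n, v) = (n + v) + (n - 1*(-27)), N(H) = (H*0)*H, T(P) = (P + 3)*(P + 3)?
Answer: 5449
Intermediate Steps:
T(P) = (3 + P)² (T(P) = (3 + P)*(3 + P) = (3 + P)²)
N(H) = 0 (N(H) = 0*H = 0)
B(n, v) = 27 + v + 2*n (B(n, v) = (n + v) + (n + 27) = (n + v) + (27 + n) = 27 + v + 2*n)
(B(N(T(-5)), -3) + 2142) + 3283 = ((27 - 3 + 2*0) + 2142) + 3283 = ((27 - 3 + 0) + 2142) + 3283 = (24 + 2142) + 3283 = 2166 + 3283 = 5449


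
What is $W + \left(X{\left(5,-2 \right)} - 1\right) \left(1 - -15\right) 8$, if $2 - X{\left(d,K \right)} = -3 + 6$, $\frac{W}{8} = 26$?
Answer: $-48$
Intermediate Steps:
$W = 208$ ($W = 8 \cdot 26 = 208$)
$X{\left(d,K \right)} = -1$ ($X{\left(d,K \right)} = 2 - \left(-3 + 6\right) = 2 - 3 = -1$)
$W + \left(X{\left(5,-2 \right)} - 1\right) \left(1 - -15\right) 8 = 208 + \left(-1 - 1\right) \left(1 - -15\right) 8 = 208 + \left(-1 - 1\right) \left(1 + 15\right) 8 = 208 + \left(-2\right) 16 \cdot 8 = 208 - 256 = -48$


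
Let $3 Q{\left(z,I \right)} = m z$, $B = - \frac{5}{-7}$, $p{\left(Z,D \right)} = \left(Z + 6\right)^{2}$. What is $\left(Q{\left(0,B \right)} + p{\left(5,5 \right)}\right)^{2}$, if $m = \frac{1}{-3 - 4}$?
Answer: $14641$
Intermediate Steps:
$m = - \frac{1}{7}$ ($m = \frac{1}{-7} = - \frac{1}{7} \approx -0.14286$)
$p{\left(Z,D \right)} = \left(6 + Z\right)^{2}$
$B = \frac{5}{7}$ ($B = \left(-5\right) \left(- \frac{1}{7}\right) = \frac{5}{7} \approx 0.71429$)
$Q{\left(z,I \right)} = - \frac{z}{21}$ ($Q{\left(z,I \right)} = \frac{\left(- \frac{1}{7}\right) z}{3} = - \frac{z}{21}$)
$\left(Q{\left(0,B \right)} + p{\left(5,5 \right)}\right)^{2} = \left(\left(- \frac{1}{21}\right) 0 + \left(6 + 5\right)^{2}\right)^{2} = \left(0 + 11^{2}\right)^{2} = \left(0 + 121\right)^{2} = 121^{2} = 14641$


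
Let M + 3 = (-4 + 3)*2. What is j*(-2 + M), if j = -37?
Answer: 259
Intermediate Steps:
M = -5 (M = -3 + (-4 + 3)*2 = -3 - 1*2 = -3 - 2 = -5)
j*(-2 + M) = -37*(-2 - 5) = -37*(-7) = 259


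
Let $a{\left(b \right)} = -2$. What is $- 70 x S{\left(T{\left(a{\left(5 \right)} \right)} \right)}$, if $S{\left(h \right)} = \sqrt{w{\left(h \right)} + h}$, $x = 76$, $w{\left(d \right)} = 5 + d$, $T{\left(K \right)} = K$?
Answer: $-5320$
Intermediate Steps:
$S{\left(h \right)} = \sqrt{5 + 2 h}$ ($S{\left(h \right)} = \sqrt{\left(5 + h\right) + h} = \sqrt{5 + 2 h}$)
$- 70 x S{\left(T{\left(a{\left(5 \right)} \right)} \right)} = \left(-70\right) 76 \sqrt{5 + 2 \left(-2\right)} = - 5320 \sqrt{5 - 4} = - 5320 \sqrt{1} = \left(-5320\right) 1 = -5320$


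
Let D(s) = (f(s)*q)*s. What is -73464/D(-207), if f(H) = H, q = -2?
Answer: 12244/14283 ≈ 0.85724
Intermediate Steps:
D(s) = -2*s² (D(s) = (s*(-2))*s = (-2*s)*s = -2*s²)
-73464/D(-207) = -73464/((-2*(-207)²)) = -73464/((-2*42849)) = -73464/(-85698) = -73464*(-1/85698) = 12244/14283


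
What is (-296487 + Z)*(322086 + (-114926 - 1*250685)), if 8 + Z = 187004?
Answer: 4765595775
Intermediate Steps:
Z = 186996 (Z = -8 + 187004 = 186996)
(-296487 + Z)*(322086 + (-114926 - 1*250685)) = (-296487 + 186996)*(322086 + (-114926 - 1*250685)) = -109491*(322086 + (-114926 - 250685)) = -109491*(322086 - 365611) = -109491*(-43525) = 4765595775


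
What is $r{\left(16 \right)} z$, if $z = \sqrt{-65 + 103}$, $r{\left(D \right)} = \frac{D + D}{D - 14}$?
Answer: $16 \sqrt{38} \approx 98.631$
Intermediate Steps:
$r{\left(D \right)} = \frac{2 D}{-14 + D}$
$z = \sqrt{38} \approx 6.1644$
$r{\left(16 \right)} z = 2 \cdot 16 \frac{1}{-14 + 16} \sqrt{38} = 2 \cdot 16 \cdot \frac{1}{2} \sqrt{38} = 16 \sqrt{38}$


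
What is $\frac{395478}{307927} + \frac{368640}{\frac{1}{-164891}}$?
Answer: $- \frac{18717471481993002}{307927} \approx -6.0785 \cdot 10^{10}$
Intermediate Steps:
$\frac{395478}{307927} + \frac{368640}{\frac{1}{-164891}} = 395478 \cdot \frac{1}{307927} + \frac{368640}{- \frac{1}{164891}} = \frac{395478}{307927} + 368640 \left(-164891\right) = \frac{395478}{307927} - 60785418240 = - \frac{18717471481993002}{307927}$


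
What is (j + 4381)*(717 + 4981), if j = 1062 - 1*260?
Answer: 29532734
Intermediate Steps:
j = 802 (j = 1062 - 260 = 802)
(j + 4381)*(717 + 4981) = (802 + 4381)*(717 + 4981) = 5183*5698 = 29532734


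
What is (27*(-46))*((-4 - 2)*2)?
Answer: 14904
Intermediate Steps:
(27*(-46))*((-4 - 2)*2) = -(-7452)*2 = -1242*(-12) = 14904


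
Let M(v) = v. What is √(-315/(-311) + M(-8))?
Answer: I*√675803/311 ≈ 2.6433*I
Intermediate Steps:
√(-315/(-311) + M(-8)) = √(-315/(-311) - 8) = √(-315*(-1/311) - 8) = √(315/311 - 8) = √(-2173/311) = I*√675803/311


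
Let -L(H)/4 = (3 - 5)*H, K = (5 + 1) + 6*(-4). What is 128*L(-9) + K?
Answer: -9234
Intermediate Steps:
K = -18 (K = 6 - 24 = -18)
L(H) = 8*H (L(H) = -4*(3 - 5)*H = -(-8)*H = 8*H)
128*L(-9) + K = 128*(8*(-9)) - 18 = 128*(-72) - 18 = -9216 - 18 = -9234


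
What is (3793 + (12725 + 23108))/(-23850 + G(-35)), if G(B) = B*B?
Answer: -39626/22625 ≈ -1.7514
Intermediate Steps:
G(B) = B**2
(3793 + (12725 + 23108))/(-23850 + G(-35)) = (3793 + (12725 + 23108))/(-23850 + (-35)**2) = (3793 + 35833)/(-23850 + 1225) = 39626/(-22625) = 39626*(-1/22625) = -39626/22625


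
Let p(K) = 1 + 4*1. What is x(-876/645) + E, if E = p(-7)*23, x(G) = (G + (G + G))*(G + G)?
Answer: 5827459/46225 ≈ 126.07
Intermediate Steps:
p(K) = 5 (p(K) = 1 + 4 = 5)
x(G) = 6*G**2 (x(G) = (G + 2*G)*(2*G) = (3*G)*(2*G) = 6*G**2)
E = 115 (E = 5*23 = 115)
x(-876/645) + E = 6*(-876/645)**2 + 115 = 6*(-876*1/645)**2 + 115 = 6*(-292/215)**2 + 115 = 6*(85264/46225) + 115 = 511584/46225 + 115 = 5827459/46225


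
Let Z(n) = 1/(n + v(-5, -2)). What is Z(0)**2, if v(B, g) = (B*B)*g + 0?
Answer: 1/2500 ≈ 0.00040000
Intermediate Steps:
v(B, g) = g*B**2 (v(B, g) = B**2*g + 0 = g*B**2 + 0 = g*B**2)
Z(n) = 1/(-50 + n) (Z(n) = 1/(n - 2*(-5)**2) = 1/(n - 2*25) = 1/(n - 50) = 1/(-50 + n))
Z(0)**2 = (1/(-50 + 0))**2 = (1/(-50))**2 = (-1/50)**2 = 1/2500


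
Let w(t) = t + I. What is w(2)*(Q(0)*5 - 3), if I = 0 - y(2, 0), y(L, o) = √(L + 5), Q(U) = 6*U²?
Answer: -6 + 3*√7 ≈ 1.9373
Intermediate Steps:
y(L, o) = √(5 + L)
I = -√7 (I = 0 - √(5 + 2) = 0 - √7 = -√7 ≈ -2.6458)
w(t) = t - √7
w(2)*(Q(0)*5 - 3) = (2 - √7)*((6*0²)*5 - 3) = (2 - √7)*((6*0)*5 - 3) = (2 - √7)*(0*5 - 3) = (2 - √7)*(0 - 3) = (2 - √7)*(-3) = -6 + 3*√7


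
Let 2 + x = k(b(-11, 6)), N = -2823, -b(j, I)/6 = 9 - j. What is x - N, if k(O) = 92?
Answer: 2913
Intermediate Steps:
b(j, I) = -54 + 6*j (b(j, I) = -6*(9 - j) = -54 + 6*j)
x = 90 (x = -2 + 92 = 90)
x - N = 90 - 1*(-2823) = 90 + 2823 = 2913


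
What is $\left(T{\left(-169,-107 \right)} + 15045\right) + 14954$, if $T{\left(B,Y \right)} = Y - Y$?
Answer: $29999$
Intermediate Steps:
$T{\left(B,Y \right)} = 0$
$\left(T{\left(-169,-107 \right)} + 15045\right) + 14954 = \left(0 + 15045\right) + 14954 = 15045 + 14954 = 29999$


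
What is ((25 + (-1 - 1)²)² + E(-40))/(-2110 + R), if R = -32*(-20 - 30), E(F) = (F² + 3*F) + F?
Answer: -2281/510 ≈ -4.4725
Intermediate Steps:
E(F) = F² + 4*F
R = 1600 (R = -32*(-50) = 1600)
((25 + (-1 - 1)²)² + E(-40))/(-2110 + R) = ((25 + (-1 - 1)²)² - 40*(4 - 40))/(-2110 + 1600) = ((25 + (-2)²)² - 40*(-36))/(-510) = ((25 + 4)² + 1440)*(-1/510) = (29² + 1440)*(-1/510) = (841 + 1440)*(-1/510) = 2281*(-1/510) = -2281/510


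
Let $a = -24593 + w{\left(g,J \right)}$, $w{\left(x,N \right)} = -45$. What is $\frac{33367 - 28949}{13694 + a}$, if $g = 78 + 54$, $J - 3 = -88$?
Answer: $- \frac{2209}{5472} \approx -0.40369$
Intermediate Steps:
$J = -85$ ($J = 3 - 88 = -85$)
$g = 132$
$a = -24638$ ($a = -24593 - 45 = -24638$)
$\frac{33367 - 28949}{13694 + a} = \frac{33367 - 28949}{13694 - 24638} = \frac{4418}{-10944} = 4418 \left(- \frac{1}{10944}\right) = - \frac{2209}{5472}$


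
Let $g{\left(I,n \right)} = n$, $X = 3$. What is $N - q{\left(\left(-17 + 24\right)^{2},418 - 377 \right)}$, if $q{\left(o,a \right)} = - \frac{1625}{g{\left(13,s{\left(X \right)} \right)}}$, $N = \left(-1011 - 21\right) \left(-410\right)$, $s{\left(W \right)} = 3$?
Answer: $\frac{1270985}{3} \approx 4.2366 \cdot 10^{5}$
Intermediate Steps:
$N = 423120$ ($N = \left(-1032\right) \left(-410\right) = 423120$)
$q{\left(o,a \right)} = - \frac{1625}{3}$
$N - q{\left(\left(-17 + 24\right)^{2},418 - 377 \right)} = 423120 - - \frac{1625}{3} = 423120 + \frac{1625}{3} = \frac{1270985}{3}$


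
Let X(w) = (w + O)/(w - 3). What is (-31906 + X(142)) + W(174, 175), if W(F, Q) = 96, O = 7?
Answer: -4421441/139 ≈ -31809.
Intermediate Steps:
X(w) = (7 + w)/(-3 + w) (X(w) = (w + 7)/(w - 3) = (7 + w)/(-3 + w))
(-31906 + X(142)) + W(174, 175) = (-31906 + (7 + 142)/(-3 + 142)) + 96 = (-31906 + 149/139) + 96 = -4434785/139 + 96 = -4421441/139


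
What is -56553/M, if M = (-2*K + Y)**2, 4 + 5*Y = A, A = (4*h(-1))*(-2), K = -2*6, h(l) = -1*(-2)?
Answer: -56553/400 ≈ -141.38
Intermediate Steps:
h(l) = 2
K = -12
A = -16 (A = (4*2)*(-2) = 8*(-2) = -16)
Y = -4 (Y = -4/5 + (1/5)*(-16) = -4/5 - 16/5 = -4)
M = 400 (M = (-2*(-12) - 4)**2 = (24 - 4)**2 = 20**2 = 400)
-56553/M = -56553/400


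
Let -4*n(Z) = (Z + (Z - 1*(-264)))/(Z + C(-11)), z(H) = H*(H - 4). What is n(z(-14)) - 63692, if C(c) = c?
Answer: -15349964/241 ≈ -63693.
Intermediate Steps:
z(H) = H*(-4 + H)
n(Z) = -(264 + 2*Z)/(4*(-11 + Z)) (n(Z) = -(Z + (Z - 1*(-264)))/(4*(Z - 11)) = -(Z + (Z + 264))/(4*(-11 + Z)) = -(Z + (264 + Z))/(4*(-11 + Z)) = -(264 + 2*Z)/(4*(-11 + Z)))
n(z(-14)) - 63692 = (-132 - (-14)*(-4 - 14))/(2*(-11 - 14*(-4 - 14))) - 63692 = (-132 - (-14)*(-18))/(2*(-11 - 14*(-18))) - 63692 = (-132 - 1*252)/(2*(-11 + 252)) - 63692 = (½)*(-132 - 252)/241 - 63692 = (½)*(1/241)*(-384) - 63692 = -192/241 - 63692 = -15349964/241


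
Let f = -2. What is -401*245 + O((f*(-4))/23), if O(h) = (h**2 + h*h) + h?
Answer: -51971293/529 ≈ -98244.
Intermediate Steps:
O(h) = h + 2*h**2 (O(h) = (h**2 + h**2) + h = 2*h**2 + h = h + 2*h**2)
-401*245 + O((f*(-4))/23) = -401*245 + (-2*(-4)/23)*(1 + 2*(-2*(-4)/23)) = -98245 + (8*(1/23))*(1 + 2*(8*(1/23))) = -98245 + 8*(1 + 2*(8/23))/23 = -98245 + 8*(1 + 16/23)/23 = -98245 + (8/23)*(39/23) = -98245 + 312/529 = -51971293/529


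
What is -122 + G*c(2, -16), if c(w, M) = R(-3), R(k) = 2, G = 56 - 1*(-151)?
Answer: 292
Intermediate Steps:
G = 207 (G = 56 + 151 = 207)
c(w, M) = 2
-122 + G*c(2, -16) = -122 + 207*2 = -122 + 414 = 292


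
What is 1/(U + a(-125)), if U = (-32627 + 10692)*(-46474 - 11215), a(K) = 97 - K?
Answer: 1/1265408437 ≈ 7.9026e-10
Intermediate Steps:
U = 1265408215 (U = -21935*(-57689) = 1265408215)
1/(U + a(-125)) = 1/(1265408215 + (97 - 1*(-125))) = 1/(1265408215 + (97 + 125)) = 1/(1265408215 + 222) = 1/1265408437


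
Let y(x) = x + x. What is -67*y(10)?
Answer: -1340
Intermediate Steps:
y(x) = 2*x
-67*y(10) = -134*10 = -67*20 = -1340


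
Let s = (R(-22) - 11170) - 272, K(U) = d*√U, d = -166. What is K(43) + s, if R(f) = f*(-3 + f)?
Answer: -10892 - 166*√43 ≈ -11981.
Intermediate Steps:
K(U) = -166*√U
s = -10892 (s = (-22*(-3 - 22) - 11170) - 272 = (-22*(-25) - 11170) - 272 = (550 - 11170) - 272 = -10620 - 272 = -10892)
K(43) + s = -166*√43 - 10892 = -10892 - 166*√43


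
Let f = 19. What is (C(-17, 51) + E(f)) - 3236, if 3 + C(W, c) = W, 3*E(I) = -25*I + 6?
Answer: -10237/3 ≈ -3412.3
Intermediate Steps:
E(I) = 2 - 25*I/3 (E(I) = (-25*I + 6)/3 = (6 - 25*I)/3 = 2 - 25*I/3)
C(W, c) = -3 + W
(C(-17, 51) + E(f)) - 3236 = ((-3 - 17) + (2 - 25/3*19)) - 3236 = (-20 + (2 - 475/3)) - 3236 = (-20 - 469/3) - 3236 = -529/3 - 3236 = -10237/3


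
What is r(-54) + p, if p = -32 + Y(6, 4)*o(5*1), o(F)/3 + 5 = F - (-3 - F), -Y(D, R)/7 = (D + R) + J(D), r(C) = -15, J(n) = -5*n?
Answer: 3313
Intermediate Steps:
Y(D, R) = -7*R + 28*D (Y(D, R) = -7*((D + R) - 5*D) = -7*(R - 4*D) = -7*R + 28*D)
o(F) = -6 + 6*F (o(F) = -15 + 3*(F - (-3 - F)) = -15 + 3*(F + (3 + F)) = -15 + 3*(3 + 2*F) = -15 + (9 + 6*F) = -6 + 6*F)
p = 3328 (p = -32 + (-7*4 + 28*6)*(-6 + 6*(5*1)) = -32 + (-28 + 168)*(-6 + 6*5) = -32 + 140*(-6 + 30) = -32 + 140*24 = -32 + 3360 = 3328)
r(-54) + p = -15 + 3328 = 3313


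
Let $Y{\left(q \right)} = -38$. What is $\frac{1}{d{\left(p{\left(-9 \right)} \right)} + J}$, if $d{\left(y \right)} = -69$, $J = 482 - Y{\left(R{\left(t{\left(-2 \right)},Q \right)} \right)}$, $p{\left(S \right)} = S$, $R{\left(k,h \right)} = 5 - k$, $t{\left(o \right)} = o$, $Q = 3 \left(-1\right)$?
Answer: $\frac{1}{451} \approx 0.0022173$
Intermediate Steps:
$Q = -3$
$J = 520$ ($J = 482 - -38 = 482 + 38 = 520$)
$\frac{1}{d{\left(p{\left(-9 \right)} \right)} + J} = \frac{1}{-69 + 520} = \frac{1}{451}$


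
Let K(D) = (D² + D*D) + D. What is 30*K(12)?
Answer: 9000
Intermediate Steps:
K(D) = D + 2*D² (K(D) = (D² + D²) + D = 2*D² + D = D + 2*D²)
30*K(12) = 30*(12*(1 + 2*12)) = 30*(12*(1 + 24)) = 30*(12*25) = 30*300 = 9000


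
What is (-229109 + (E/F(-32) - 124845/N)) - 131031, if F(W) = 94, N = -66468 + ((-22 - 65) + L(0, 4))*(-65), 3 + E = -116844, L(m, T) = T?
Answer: -2074638502081/5740862 ≈ -3.6138e+5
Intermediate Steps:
E = -116847 (E = -3 - 116844 = -116847)
N = -61073 (N = -66468 + ((-22 - 65) + 4)*(-65) = -66468 + (-87 + 4)*(-65) = -66468 - 83*(-65) = -66468 + 5395 = -61073)
(-229109 + (E/F(-32) - 124845/N)) - 131031 = (-229109 + (-116847/94 - 124845/(-61073))) - 131031 = (-229109 + (-116847*1/94 - 124845*(-1/61073))) - 131031 = (-229109 + (-116847/94 + 124845/61073)) - 131031 = (-229109 - 7124461401/5740862) - 131031 = -1322407613359/5740862 - 131031 = -2074638502081/5740862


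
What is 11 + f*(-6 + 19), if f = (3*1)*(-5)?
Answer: -184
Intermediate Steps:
f = -15 (f = 3*(-5) = -15)
11 + f*(-6 + 19) = 11 - 15*(-6 + 19) = 11 - 15*13 = 11 - 195 = -184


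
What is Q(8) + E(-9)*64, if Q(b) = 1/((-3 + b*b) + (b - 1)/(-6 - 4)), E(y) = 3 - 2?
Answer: 38602/603 ≈ 64.017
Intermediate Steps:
E(y) = 1
Q(b) = 1/(-29/10 + b**2 - b/10) (Q(b) = 1/((-3 + b**2) + (-1 + b)/(-10)) = 1/((-3 + b**2) + (-1 + b)*(-1/10)) = 1/((-3 + b**2) + (1/10 - b/10)) = 1/(-29/10 + b**2 - b/10))
Q(8) + E(-9)*64 = 10/(-29 - 1*8 + 10*8**2) + 1*64 = 10/(-29 - 8 + 10*64) + 64 = 10/(-29 - 8 + 640) + 64 = 10/603 + 64 = 38602/603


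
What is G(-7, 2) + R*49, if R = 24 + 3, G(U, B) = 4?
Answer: 1327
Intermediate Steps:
R = 27
G(-7, 2) + R*49 = 4 + 27*49 = 4 + 1323 = 1327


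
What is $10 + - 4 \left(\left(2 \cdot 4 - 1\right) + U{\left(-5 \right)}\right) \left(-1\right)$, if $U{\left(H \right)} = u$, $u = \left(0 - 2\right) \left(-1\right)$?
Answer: $46$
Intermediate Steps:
$u = 2$ ($u = \left(-2\right) \left(-1\right) = 2$)
$U{\left(H \right)} = 2$
$10 + - 4 \left(\left(2 \cdot 4 - 1\right) + U{\left(-5 \right)}\right) \left(-1\right) = 10 + - 4 \left(\left(2 \cdot 4 - 1\right) + 2\right) \left(-1\right) = 10 + - 4 \left(\left(8 - 1\right) + 2\right) \left(-1\right) = 10 + - 4 \left(7 + 2\right) \left(-1\right) = 10 + \left(-4\right) 9 \left(-1\right) = 10 - -36 = 10 + 36 = 46$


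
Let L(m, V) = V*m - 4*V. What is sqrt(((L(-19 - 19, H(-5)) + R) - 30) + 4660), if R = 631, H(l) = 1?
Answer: sqrt(5219) ≈ 72.243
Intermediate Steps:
L(m, V) = -4*V + V*m
sqrt(((L(-19 - 19, H(-5)) + R) - 30) + 4660) = sqrt(((1*(-4 + (-19 - 19)) + 631) - 30) + 4660) = sqrt(((1*(-4 - 38) + 631) - 30) + 4660) = sqrt(((1*(-42) + 631) - 30) + 4660) = sqrt(((-42 + 631) - 30) + 4660) = sqrt((589 - 30) + 4660) = sqrt(559 + 4660) = sqrt(5219)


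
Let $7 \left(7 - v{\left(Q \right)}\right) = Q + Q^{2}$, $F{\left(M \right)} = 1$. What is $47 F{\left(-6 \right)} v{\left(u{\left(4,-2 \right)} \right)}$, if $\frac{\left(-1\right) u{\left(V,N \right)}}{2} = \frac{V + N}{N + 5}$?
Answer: $\frac{20539}{63} \approx 326.02$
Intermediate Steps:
$u{\left(V,N \right)} = - \frac{2 \left(N + V\right)}{5 + N}$ ($u{\left(V,N \right)} = - 2 \frac{V + N}{N + 5} = - 2 \frac{N + V}{5 + N} = - \frac{2 \left(N + V\right)}{5 + N}$)
$v{\left(Q \right)} = 7 - \frac{Q}{7} - \frac{Q^{2}}{7}$ ($v{\left(Q \right)} = 7 - \frac{Q + Q^{2}}{7} = 7 - \left(\frac{Q}{7} + \frac{Q^{2}}{7}\right) = 7 - \frac{Q}{7} - \frac{Q^{2}}{7}$)
$47 F{\left(-6 \right)} v{\left(u{\left(4,-2 \right)} \right)} = 47 \cdot 1 \left(7 - \frac{2 \frac{1}{5 - 2} \left(\left(-1\right) \left(-2\right) - 4\right)}{7} - \frac{\left(\frac{2 \left(\left(-1\right) \left(-2\right) - 4\right)}{5 - 2}\right)^{2}}{7}\right) = 47 \left(7 - \frac{2 \cdot \frac{1}{3} \left(2 - 4\right)}{7} - \frac{\left(\frac{2 \left(2 - 4\right)}{3}\right)^{2}}{7}\right) = 47 \left(7 - \frac{2 \cdot \frac{1}{3} \left(-2\right)}{7} - \frac{\left(2 \cdot \frac{1}{3} \left(-2\right)\right)^{2}}{7}\right) = 47 \left(7 - - \frac{4}{21} - \frac{\left(- \frac{4}{3}\right)^{2}}{7}\right) = 47 \left(7 + \frac{4}{21} - \frac{16}{63}\right) = 47 \cdot \frac{437}{63} = \frac{20539}{63}$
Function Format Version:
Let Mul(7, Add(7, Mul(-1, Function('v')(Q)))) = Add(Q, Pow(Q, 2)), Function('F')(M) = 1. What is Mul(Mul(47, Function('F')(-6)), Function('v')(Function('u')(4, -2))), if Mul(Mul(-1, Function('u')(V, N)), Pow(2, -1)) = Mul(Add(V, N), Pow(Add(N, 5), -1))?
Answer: Rational(20539, 63) ≈ 326.02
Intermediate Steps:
Function('u')(V, N) = Mul(-2, Pow(Add(5, N), -1), Add(N, V)) (Function('u')(V, N) = Mul(-2, Mul(Add(V, N), Pow(Add(N, 5), -1))) = Mul(-2, Mul(Add(N, V), Pow(Add(5, N), -1))) = Mul(-2, Mul(Pow(Add(5, N), -1), Add(N, V))) = Mul(-2, Pow(Add(5, N), -1), Add(N, V)))
Function('v')(Q) = Add(7, Mul(Rational(-1, 7), Q), Mul(Rational(-1, 7), Pow(Q, 2))) (Function('v')(Q) = Add(7, Mul(Rational(-1, 7), Add(Q, Pow(Q, 2)))) = Add(7, Add(Mul(Rational(-1, 7), Q), Mul(Rational(-1, 7), Pow(Q, 2)))) = Add(7, Mul(Rational(-1, 7), Q), Mul(Rational(-1, 7), Pow(Q, 2))))
Mul(Mul(47, Function('F')(-6)), Function('v')(Function('u')(4, -2))) = Mul(Mul(47, 1), Add(7, Mul(Rational(-1, 7), Mul(2, Pow(Add(5, -2), -1), Add(Mul(-1, -2), Mul(-1, 4)))), Mul(Rational(-1, 7), Pow(Mul(2, Pow(Add(5, -2), -1), Add(Mul(-1, -2), Mul(-1, 4))), 2)))) = Mul(47, Add(7, Mul(Rational(-1, 7), Mul(2, Pow(3, -1), Add(2, -4))), Mul(Rational(-1, 7), Pow(Mul(2, Pow(3, -1), Add(2, -4)), 2)))) = Mul(47, Add(7, Mul(Rational(-1, 7), Mul(2, Rational(1, 3), -2)), Mul(Rational(-1, 7), Pow(Mul(2, Rational(1, 3), -2), 2)))) = Mul(47, Add(7, Mul(Rational(-1, 7), Rational(-4, 3)), Mul(Rational(-1, 7), Pow(Rational(-4, 3), 2)))) = Mul(47, Add(7, Rational(4, 21), Mul(Rational(-1, 7), Rational(16, 9)))) = Mul(47, Add(7, Rational(4, 21), Rational(-16, 63))) = Mul(47, Rational(437, 63)) = Rational(20539, 63)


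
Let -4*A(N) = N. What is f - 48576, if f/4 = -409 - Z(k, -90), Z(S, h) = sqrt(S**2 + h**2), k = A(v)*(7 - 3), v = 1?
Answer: -50212 - 4*sqrt(8101) ≈ -50572.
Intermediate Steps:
A(N) = -N/4
k = -1 (k = (-1/4*1)*(7 - 3) = -1/4*4 = -1)
f = -1636 - 4*sqrt(8101) (f = 4*(-409 - sqrt((-1)**2 + (-90)**2)) = 4*(-409 - sqrt(1 + 8100)) = 4*(-409 - sqrt(8101)) = -1636 - 4*sqrt(8101) ≈ -1996.0)
f - 48576 = (-1636 - 4*sqrt(8101)) - 48576 = -50212 - 4*sqrt(8101)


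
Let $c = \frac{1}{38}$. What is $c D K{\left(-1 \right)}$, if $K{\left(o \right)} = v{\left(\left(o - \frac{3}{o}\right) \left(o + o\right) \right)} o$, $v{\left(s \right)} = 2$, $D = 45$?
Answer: $- \frac{45}{19} \approx -2.3684$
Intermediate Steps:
$c = \frac{1}{38} \approx 0.026316$
$K{\left(o \right)} = 2 o$
$c D K{\left(-1 \right)} = \frac{1}{38} \cdot 45 \cdot 2 \left(-1\right) = \frac{45}{38} \left(-2\right) = - \frac{45}{19}$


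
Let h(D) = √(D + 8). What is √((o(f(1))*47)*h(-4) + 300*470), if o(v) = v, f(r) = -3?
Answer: √140718 ≈ 375.12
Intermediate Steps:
h(D) = √(8 + D)
√((o(f(1))*47)*h(-4) + 300*470) = √((-3*47)*√(8 - 4) + 300*470) = √(-141*√4 + 141000) = √(-141*2 + 141000) = √(-282 + 141000) = √140718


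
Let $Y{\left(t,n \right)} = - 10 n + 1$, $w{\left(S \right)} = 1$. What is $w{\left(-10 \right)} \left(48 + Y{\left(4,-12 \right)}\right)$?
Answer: $169$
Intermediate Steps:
$Y{\left(t,n \right)} = 1 - 10 n$
$w{\left(-10 \right)} \left(48 + Y{\left(4,-12 \right)}\right) = 1 \left(48 + \left(1 - -120\right)\right) = 1 \left(48 + \left(1 + 120\right)\right) = 1 \left(48 + 121\right) = 1 \cdot 169 = 169$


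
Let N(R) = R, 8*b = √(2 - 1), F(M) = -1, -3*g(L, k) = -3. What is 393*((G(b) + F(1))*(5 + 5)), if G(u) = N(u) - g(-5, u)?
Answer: -29475/4 ≈ -7368.8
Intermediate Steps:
g(L, k) = 1 (g(L, k) = -⅓*(-3) = 1)
b = ⅛ (b = √(2 - 1)/8 = √1/8 = (⅛)*1 = ⅛ ≈ 0.12500)
G(u) = -1 + u (G(u) = u - 1*1 = u - 1 = -1 + u)
393*((G(b) + F(1))*(5 + 5)) = 393*(((-1 + ⅛) - 1)*(5 + 5)) = 393*((-7/8 - 1)*10) = 393*(-15/8*10) = 393*(-75/4) = -29475/4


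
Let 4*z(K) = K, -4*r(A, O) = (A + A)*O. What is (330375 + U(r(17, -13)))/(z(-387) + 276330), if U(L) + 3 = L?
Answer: 1321930/1104933 ≈ 1.1964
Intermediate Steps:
r(A, O) = -A*O/2 (r(A, O) = -(A + A)*O/4 = -2*A*O/4 = -A*O/2)
U(L) = -3 + L
z(K) = K/4
(330375 + U(r(17, -13)))/(z(-387) + 276330) = (330375 + (-3 - 1/2*17*(-13)))/((1/4)*(-387) + 276330) = (330375 + (-3 + 221/2))/(-387/4 + 276330) = (330375 + 215/2)/(1104933/4) = (660965/2)*(4/1104933) = 1321930/1104933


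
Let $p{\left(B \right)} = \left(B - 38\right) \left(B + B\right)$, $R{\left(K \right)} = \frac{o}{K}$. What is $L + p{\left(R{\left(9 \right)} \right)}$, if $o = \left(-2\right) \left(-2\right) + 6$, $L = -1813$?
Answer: $- \frac{153493}{81} \approx -1895.0$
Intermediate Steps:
$o = 10$ ($o = 4 + 6 = 10$)
$R{\left(K \right)} = \frac{10}{K}$
$p{\left(B \right)} = 2 B \left(-38 + B\right)$ ($p{\left(B \right)} = \left(-38 + B\right) 2 B = 2 B \left(-38 + B\right)$)
$L + p{\left(R{\left(9 \right)} \right)} = -1813 + 2 \cdot \frac{10}{9} \left(-38 + \frac{10}{9}\right) = -1813 + 2 \cdot \frac{10}{9} \left(- \frac{332}{9}\right) = -1813 - \frac{6640}{81} = - \frac{153493}{81}$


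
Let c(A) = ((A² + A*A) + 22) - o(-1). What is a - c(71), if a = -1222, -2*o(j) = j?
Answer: -22651/2 ≈ -11326.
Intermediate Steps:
o(j) = -j/2
c(A) = 43/2 + 2*A² (c(A) = ((A² + A*A) + 22) - (-1)*(-1)/2 = ((A² + A²) + 22) - 1*½ = (2*A² + 22) - ½ = (22 + 2*A²) - ½ = 43/2 + 2*A²)
a - c(71) = -1222 - (43/2 + 2*71²) = -1222 - (43/2 + 2*5041) = -1222 - (43/2 + 10082) = -1222 - 1*20207/2 = -1222 - 20207/2 = -22651/2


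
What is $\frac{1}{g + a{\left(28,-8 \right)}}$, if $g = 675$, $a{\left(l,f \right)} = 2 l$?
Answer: $\frac{1}{731} \approx 0.001368$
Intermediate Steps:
$\frac{1}{g + a{\left(28,-8 \right)}} = \frac{1}{675 + 2 \cdot 28} = \frac{1}{675 + 56} = \frac{1}{731}$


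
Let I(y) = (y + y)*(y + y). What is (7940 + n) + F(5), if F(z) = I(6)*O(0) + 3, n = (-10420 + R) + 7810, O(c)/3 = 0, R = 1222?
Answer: 6555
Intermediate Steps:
O(c) = 0 (O(c) = 3*0 = 0)
n = -1388 (n = (-10420 + 1222) + 7810 = -9198 + 7810 = -1388)
I(y) = 4*y² (I(y) = (2*y)*(2*y) = 4*y²)
F(z) = 3 (F(z) = (4*6²)*0 + 3 = (4*36)*0 + 3 = 144*0 + 3 = 0 + 3 = 3)
(7940 + n) + F(5) = (7940 - 1388) + 3 = 6552 + 3 = 6555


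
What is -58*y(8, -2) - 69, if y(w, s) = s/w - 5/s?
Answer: -399/2 ≈ -199.50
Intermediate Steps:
y(w, s) = -5/s + s/w
-58*y(8, -2) - 69 = -58*(-5/(-2) - 2/8) - 69 = -58*(-5*(-½) - 2*⅛) - 69 = -58*(5/2 - ¼) - 69 = -58*9/4 - 69 = -261/2 - 69 = -399/2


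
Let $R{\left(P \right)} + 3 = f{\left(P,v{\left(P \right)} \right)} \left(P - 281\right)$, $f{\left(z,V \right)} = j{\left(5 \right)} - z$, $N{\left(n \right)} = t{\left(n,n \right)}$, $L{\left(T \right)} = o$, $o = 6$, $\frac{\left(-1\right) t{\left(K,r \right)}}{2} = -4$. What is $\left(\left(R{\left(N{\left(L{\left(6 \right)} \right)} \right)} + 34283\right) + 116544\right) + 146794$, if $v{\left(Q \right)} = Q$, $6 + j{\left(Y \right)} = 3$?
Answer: $300621$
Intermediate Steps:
$t{\left(K,r \right)} = 8$ ($t{\left(K,r \right)} = \left(-2\right) \left(-4\right) = 8$)
$j{\left(Y \right)} = -3$ ($j{\left(Y \right)} = -6 + 3 = -3$)
$L{\left(T \right)} = 6$
$N{\left(n \right)} = 8$
$f{\left(z,V \right)} = -3 - z$
$R{\left(P \right)} = -3 + \left(-281 + P\right) \left(-3 - P\right)$ ($R{\left(P \right)} = -3 + \left(-3 - P\right) \left(P - 281\right) = -3 + \left(-3 - P\right) \left(-281 + P\right) = -3 + \left(-281 + P\right) \left(-3 - P\right)$)
$\left(\left(R{\left(N{\left(L{\left(6 \right)} \right)} \right)} + 34283\right) + 116544\right) + 146794 = \left(\left(\left(840 - 8^{2} + 278 \cdot 8\right) + 34283\right) + 116544\right) + 146794 = \left(\left(\left(840 - 64 + 2224\right) + 34283\right) + 116544\right) + 146794 = \left(\left(3000 + 34283\right) + 116544\right) + 146794 = \left(37283 + 116544\right) + 146794 = 153827 + 146794 = 300621$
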